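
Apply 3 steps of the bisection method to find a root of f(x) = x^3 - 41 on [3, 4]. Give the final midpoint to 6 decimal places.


f(x) = x^3 - 41
f(3) = -14 < 0
f(4) = 23 > 0

Step 1: midpoint = (3.000000 + 4.000000)/2 = 3.500000
  f(3.500000) = 1.875000
  f(mid) > 0, so root is in [3.000000, 3.500000]

Step 2: midpoint = (3.000000 + 3.500000)/2 = 3.250000
  f(3.250000) = -6.671875
  f(mid) < 0, so root is in [3.250000, 3.500000]

Step 3: midpoint = (3.250000 + 3.500000)/2 = 3.375000
  f(3.375000) = -2.556641
  f(mid) < 0, so root is in [3.375000, 3.500000]

midpoint = 3.375000


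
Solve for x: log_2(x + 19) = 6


Convert to exponential form: x + 19 = 2^6 = 64
x = 64 - 19 = 45
Check: log_2(45 + 19) = log_2(64) = log_2(64) = 6 ✓

x = 45


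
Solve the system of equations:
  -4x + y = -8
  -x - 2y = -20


Using Cramer's rule:
Determinant D = (-4)(-2) - (-1)(1) = 8 + 1 = 9
Dx = (-8)(-2) - (-20)(1) = 16 + 20 = 36
Dy = (-4)(-20) - (-1)(-8) = 80 - 8 = 72
x = Dx/D = 36/9 = 4
y = Dy/D = 72/9 = 8

x = 4, y = 8


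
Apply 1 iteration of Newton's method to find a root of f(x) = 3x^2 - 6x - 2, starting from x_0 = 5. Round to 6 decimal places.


Newton's method: x_(n+1) = x_n - f(x_n)/f'(x_n)
f(x) = 3x^2 - 6x - 2
f'(x) = 6x - 6

Iteration 1:
  f(5.000000) = 43.000000
  f'(5.000000) = 24.000000
  x_1 = 5.000000 - (43.000000)/(24.000000) = 3.208333

x_1 = 3.208333


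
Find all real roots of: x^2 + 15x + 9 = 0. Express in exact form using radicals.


Using the quadratic formula: x = (-b ± sqrt(b^2 - 4ac)) / (2a)
Here a = 1, b = 15, c = 9
Discriminant = b^2 - 4ac = 15^2 - 4(1)(9) = 225 - 36 = 189
Since discriminant = 189 > 0, there are two real roots.
x = (-15 ± 3*sqrt(21)) / 2
Numerically: x ≈ -0.6261 or x ≈ -14.3739

x = (-15 + 3*sqrt(21)) / 2 or x = (-15 - 3*sqrt(21)) / 2


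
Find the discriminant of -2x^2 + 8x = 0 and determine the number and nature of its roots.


For ax^2 + bx + c = 0, discriminant D = b^2 - 4ac
Here a = -2, b = 8, c = 0
D = (8)^2 - 4(-2)(0) = 64 - 0 = 64

D = 64 > 0 and is a perfect square (sqrt = 8)
The equation has 2 distinct real rational roots.

Discriminant = 64, 2 distinct real rational roots


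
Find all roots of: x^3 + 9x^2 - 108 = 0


Let p(x) = x^3 + 9x^2 - 108. By the rational root theorem (leading coefficient 1), any rational root is an integer divisor of 108: try ±1, ±2, ... in turn.
Test x = 1: value = -98 ≠ 0.
Test x = -1: value = -100 ≠ 0.
Test x = 2: value = -64 ≠ 0.
Test x = -2: value = -80 ≠ 0.
Test x = 3: value = 0 ✓, so (x - 3) is a factor.
Synthetic division by (x - 3): bring down 1; 1(3) + 9 = 12; 12(3) + 0 = 36; 36(3) - 108 = 0 → quotient x^2 + 12x + 36, remainder 0.
Solve the quadratic x^2 + 12x + 36 = 0: discriminant = 12^2 - 4(1)(36) = 144 - 144 = 0.
Discriminant = 0, so a double root: x = -12/2 = -6.
Collecting all roots found:

x = -6 (multiplicity 2), x = 3


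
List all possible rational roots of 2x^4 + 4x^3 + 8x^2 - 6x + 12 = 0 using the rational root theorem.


Rational root theorem: possible roots are ±p/q where:
  p divides the constant term (12): p ∈ {1, 2, 3, 4, 6, 12}
  q divides the leading coefficient (2): q ∈ {1, 2}

All possible rational roots: -12, -6, -4, -3, -2, -3/2, -1, -1/2, 1/2, 1, 3/2, 2, 3, 4, 6, 12

-12, -6, -4, -3, -2, -3/2, -1, -1/2, 1/2, 1, 3/2, 2, 3, 4, 6, 12


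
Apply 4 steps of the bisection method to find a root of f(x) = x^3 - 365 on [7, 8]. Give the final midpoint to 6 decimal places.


f(x) = x^3 - 365
f(7) = -22 < 0
f(8) = 147 > 0

Step 1: midpoint = (7.000000 + 8.000000)/2 = 7.500000
  f(7.500000) = 56.875000
  f(mid) > 0, so root is in [7.000000, 7.500000]

Step 2: midpoint = (7.000000 + 7.500000)/2 = 7.250000
  f(7.250000) = 16.078125
  f(mid) > 0, so root is in [7.000000, 7.250000]

Step 3: midpoint = (7.000000 + 7.250000)/2 = 7.125000
  f(7.125000) = -3.294922
  f(mid) < 0, so root is in [7.125000, 7.250000]

Step 4: midpoint = (7.125000 + 7.250000)/2 = 7.187500
  f(7.187500) = 6.307373
  f(mid) > 0, so root is in [7.125000, 7.187500]

midpoint = 7.187500


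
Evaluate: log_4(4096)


We need the exponent such that 4^? = 4096
4^6 = 4096
Therefore log_4(4096) = 6

6


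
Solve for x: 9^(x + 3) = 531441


Express both sides with the same base.
531441 = 9^6
Since the bases match, equate exponents: x + 3 = 6
So x = 6 - (3) = 3

x = 3


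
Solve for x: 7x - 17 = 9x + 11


Starting with: 7x - 17 = 9x + 11
Move all x terms to left: (7 - 9)x = 11 + 17
Simplify: -2x = 28
Divide both sides by -2: x = -14

x = -14


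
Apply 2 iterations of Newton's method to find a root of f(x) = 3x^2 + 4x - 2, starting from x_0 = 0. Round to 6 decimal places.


Newton's method: x_(n+1) = x_n - f(x_n)/f'(x_n)
f(x) = 3x^2 + 4x - 2
f'(x) = 6x + 4

Iteration 1:
  f(0.000000) = -2.000000
  f'(0.000000) = 4.000000
  x_1 = 0.000000 - (-2.000000)/(4.000000) = 0.500000

Iteration 2:
  f(0.500000) = 0.750000
  f'(0.500000) = 7.000000
  x_2 = 0.500000 - (0.750000)/(7.000000) = 0.392857

x_2 = 0.392857


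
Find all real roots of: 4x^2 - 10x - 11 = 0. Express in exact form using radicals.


Using the quadratic formula: x = (-b ± sqrt(b^2 - 4ac)) / (2a)
Here a = 4, b = -10, c = -11
Discriminant = b^2 - 4ac = (-10)^2 - 4(4)(-11) = 100 + 176 = 276
Since discriminant = 276 > 0, there are two real roots.
x = (10 ± 2*sqrt(69)) / 8
Simplifying: x = (5 ± sqrt(69)) / 4
Numerically: x ≈ 3.3267 or x ≈ -0.8267

x = (5 + sqrt(69)) / 4 or x = (5 - sqrt(69)) / 4


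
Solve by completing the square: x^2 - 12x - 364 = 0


Start: x^2 - 12x - 364 = 0
Move constant: x^2 - 12x = 364
Half of -12 is -6, squared is 36
Add 36 to both sides: x^2 - 12x + 36 = 400
(x - 6)^2 = 400
x - 6 = ±20
x = 6 + 20 = 26 or x = 6 - 20 = -14

x = -14, x = 26


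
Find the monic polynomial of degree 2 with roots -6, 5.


A monic polynomial with roots -6, 5 is:
p(x) = (x + 6)(x - 5)
After multiplying by (x + 6): x + 6
After multiplying by (x - 5): x^2 + x - 30

x^2 + x - 30


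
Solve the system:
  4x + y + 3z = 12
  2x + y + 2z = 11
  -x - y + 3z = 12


Using Cramer's rule. Expand each determinant along the first row.
D  = 4*[1*3 - 2*(-1)] - 1*[2*3 - 2*(-1)] + 3*[2*(-1) - 1*(-1)]
  = 4*(5) - 1*(8) + 3*(-1) = 9
Dx = 12*[1*3 - 2*(-1)] - 1*[11*3 - 2*12] + 3*[11*(-1) - 1*12]
  = 12*(5) - 1*(9) + 3*(-23) = -18
Dy = 4*[11*3 - 2*12] - 12*[2*3 - 2*(-1)] + 3*[2*12 - 11*(-1)]
  = 4*(9) - 12*(8) + 3*(35) = 45
Dz = 4*[1*12 - 11*(-1)] - 1*[2*12 - 11*(-1)] + 12*[2*(-1) - 1*(-1)]
  = 4*(23) - 1*(35) + 12*(-1) = 45
x = Dx/D = -18/9 = -2, y = Dy/D = 45/9 = 5, z = Dz/D = 45/9 = 5
Check eq1: (4)(-2) + (1)(5) + (3)(5) = 12 = 12 ✓
Check eq2: (2)(-2) + (1)(5) + (2)(5) = 11 = 11 ✓
Check eq3: (-1)(-2) + (-1)(5) + (3)(5) = 12 = 12 ✓

x = -2, y = 5, z = 5


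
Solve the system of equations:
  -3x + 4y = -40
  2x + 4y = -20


Using Cramer's rule:
Determinant D = (-3)(4) - (2)(4) = -12 - 8 = -20
Dx = (-40)(4) - (-20)(4) = -160 + 80 = -80
Dy = (-3)(-20) - (2)(-40) = 60 + 80 = 140
x = Dx/D = -80/-20 = 4
y = Dy/D = 140/-20 = -7

x = 4, y = -7


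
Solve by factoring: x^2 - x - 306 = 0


We need two numbers that multiply to -306 and add to -1.
Those numbers are -18 and 17 (since (-18) * 17 = -306 and (-18) + 17 = -1).
So x^2 - x - 306 = (x - 18)(x + 17) = 0
Setting each factor to zero: x = 18 or x = -17

x = -17, x = 18


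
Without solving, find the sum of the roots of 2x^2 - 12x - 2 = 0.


By Vieta's formulas for ax^2 + bx + c = 0:
  Sum of roots = -b/a
  Product of roots = c/a

Here a = 2, b = -12, c = -2
Sum = -(-12)/2 = 6
Product = -2/2 = -1

Sum = 6


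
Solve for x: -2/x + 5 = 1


Subtract 5 from both sides: -2/x = -4
Multiply both sides by x: -2 = -4 * x
Divide by -4: x = 1/2

x = 1/2


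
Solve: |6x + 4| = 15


An absolute value equation |expr| = 15 gives two cases:
Case 1: 6x + 4 = 15
  6x = 11, so x = 11/6
Case 2: 6x + 4 = -15
  6x = -19, so x = -19/6

x = -19/6, x = 11/6


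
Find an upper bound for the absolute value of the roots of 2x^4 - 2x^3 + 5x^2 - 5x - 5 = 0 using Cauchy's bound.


Cauchy's bound: all roots r satisfy |r| <= 1 + max(|a_i/a_n|) for i = 0,...,n-1
where a_n is the leading coefficient.

Coefficients: [2, -2, 5, -5, -5]
Leading coefficient a_n = 2
Ratios |a_i/a_n|: 1, 5/2, 5/2, 5/2
Maximum ratio: 5/2
Cauchy's bound: |r| <= 1 + 5/2 = 7/2

Upper bound = 7/2


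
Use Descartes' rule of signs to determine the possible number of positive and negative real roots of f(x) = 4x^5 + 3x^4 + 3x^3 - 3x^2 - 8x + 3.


Descartes' rule of signs:

For positive roots, count sign changes in f(x) = 4x^5 + 3x^4 + 3x^3 - 3x^2 - 8x + 3:
Signs of coefficients: +, +, +, -, -, +
Number of sign changes: 2
Possible positive real roots: 2, 0

For negative roots, examine f(-x) = -4x^5 + 3x^4 - 3x^3 - 3x^2 + 8x + 3:
Signs of coefficients: -, +, -, -, +, +
Number of sign changes: 3
Possible negative real roots: 3, 1

Positive roots: 2 or 0; Negative roots: 3 or 1


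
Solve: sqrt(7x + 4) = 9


Square both sides: 7x + 4 = 9^2 = 81
7x = 81 - 4 = 77
x = 11
Check: sqrt(7*11 + 4) = sqrt(81) = 9 ✓

x = 11


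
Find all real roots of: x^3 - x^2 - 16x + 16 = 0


Let p(x) = x^3 - x^2 - 16x + 16. By the rational root theorem (leading coefficient 1), any rational root is an integer divisor of 16: try ±1, ±2, ... in turn.
Test x = 1: value = 0 ✓, so (x - 1) is a factor.
Synthetic division by (x - 1): bring down 1; 1(1) - 1 = 0; 0(1) - 16 = -16; (-16)(1) + 16 = 0 → quotient x^2 - 16, remainder 0.
Solve the quadratic x^2 - 16 = 0: discriminant = 0^2 - 4(1)(-16) = 0 + 64 = 64.
sqrt(64) = 8, so x = (0 ± 8)/2: x = 4 or x = -4.

x = -4, x = 1, x = 4


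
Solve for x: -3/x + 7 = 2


Subtract 7 from both sides: -3/x = -5
Multiply both sides by x: -3 = -5 * x
Divide by -5: x = 3/5

x = 3/5


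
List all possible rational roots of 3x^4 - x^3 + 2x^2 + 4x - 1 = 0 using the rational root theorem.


Rational root theorem: possible roots are ±p/q where:
  p divides the constant term (-1): p ∈ {1}
  q divides the leading coefficient (3): q ∈ {1, 3}

All possible rational roots: -1, -1/3, 1/3, 1

-1, -1/3, 1/3, 1


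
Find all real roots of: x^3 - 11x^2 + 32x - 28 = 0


Let p(x) = x^3 - 11x^2 + 32x - 28. By the rational root theorem (leading coefficient 1), any rational root is an integer divisor of 28: try ±1, ±2, ... in turn.
Test x = 1: value = -6 ≠ 0.
Test x = -1: value = -72 ≠ 0.
Test x = 2: value = 0 ✓, so (x - 2) is a factor.
Synthetic division by (x - 2): bring down 1; 1(2) - 11 = -9; (-9)(2) + 32 = 14; 14(2) - 28 = 0 → quotient x^2 - 9x + 14, remainder 0.
Solve the quadratic x^2 - 9x + 14 = 0: discriminant = (-9)^2 - 4(1)(14) = 81 - 56 = 25.
sqrt(25) = 5, so x = (9 ± 5)/2: x = 7 or x = 2.

x = 2 (multiplicity 2), x = 7


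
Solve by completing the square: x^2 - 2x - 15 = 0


Start: x^2 - 2x - 15 = 0
Move constant: x^2 - 2x = 15
Half of -2 is -1, squared is 1
Add 1 to both sides: x^2 - 2x + 1 = 16
(x - 1)^2 = 16
x - 1 = ±4
x = 1 + 4 = 5 or x = 1 - 4 = -3

x = -3, x = 5


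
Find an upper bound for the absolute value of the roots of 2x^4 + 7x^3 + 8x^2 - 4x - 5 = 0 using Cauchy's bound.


Cauchy's bound: all roots r satisfy |r| <= 1 + max(|a_i/a_n|) for i = 0,...,n-1
where a_n is the leading coefficient.

Coefficients: [2, 7, 8, -4, -5]
Leading coefficient a_n = 2
Ratios |a_i/a_n|: 7/2, 4, 2, 5/2
Maximum ratio: 4
Cauchy's bound: |r| <= 1 + 4 = 5

Upper bound = 5


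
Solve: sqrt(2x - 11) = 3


Square both sides: 2x - 11 = 3^2 = 9
2x = 9 + 11 = 20
x = 10
Check: sqrt(2*10 - 11) = sqrt(9) = 3 ✓

x = 10


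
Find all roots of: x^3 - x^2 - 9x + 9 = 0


Let p(x) = x^3 - x^2 - 9x + 9. By the rational root theorem (leading coefficient 1), any rational root is an integer divisor of 9: try ±1, ±2, ... in turn.
Test x = 1: value = 0 ✓, so (x - 1) is a factor.
Synthetic division by (x - 1): bring down 1; 1(1) - 1 = 0; 0(1) - 9 = -9; (-9)(1) + 9 = 0 → quotient x^2 - 9, remainder 0.
Solve the quadratic x^2 - 9 = 0: discriminant = 0^2 - 4(1)(-9) = 0 + 36 = 36.
sqrt(36) = 6, so x = (0 ± 6)/2: x = 3 or x = -3.
Collecting all roots found:

x = -3, x = 1, x = 3


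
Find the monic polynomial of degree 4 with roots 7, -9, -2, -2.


A monic polynomial with roots 7, -9, -2, -2 is:
p(x) = (x - 7)(x + 9)(x + 2)(x + 2)
After multiplying by (x - 7): x - 7
After multiplying by (x + 9): x^2 + 2x - 63
After multiplying by (x + 2): x^3 + 4x^2 - 59x - 126
After multiplying by (x + 2): x^4 + 6x^3 - 51x^2 - 244x - 252

x^4 + 6x^3 - 51x^2 - 244x - 252


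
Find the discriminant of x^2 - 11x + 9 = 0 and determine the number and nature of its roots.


For ax^2 + bx + c = 0, discriminant D = b^2 - 4ac
Here a = 1, b = -11, c = 9
D = (-11)^2 - 4(1)(9) = 121 - 36 = 85

D = 85 > 0 but not a perfect square
The equation has 2 distinct real irrational roots.

Discriminant = 85, 2 distinct real irrational roots


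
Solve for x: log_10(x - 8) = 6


Convert to exponential form: x - 8 = 10^6 = 1000000
x = 1000000 + 8 = 1000008
Check: log_10(1000008 - 8) = log_10(1000000) = log_10(1000000) = 6 ✓

x = 1000008


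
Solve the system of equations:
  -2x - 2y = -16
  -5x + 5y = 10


Using Cramer's rule:
Determinant D = (-2)(5) - (-5)(-2) = -10 - 10 = -20
Dx = (-16)(5) - (10)(-2) = -80 + 20 = -60
Dy = (-2)(10) - (-5)(-16) = -20 - 80 = -100
x = Dx/D = -60/-20 = 3
y = Dy/D = -100/-20 = 5

x = 3, y = 5


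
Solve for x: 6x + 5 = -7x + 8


Starting with: 6x + 5 = -7x + 8
Move all x terms to left: (6 + 7)x = 8 - 5
Simplify: 13x = 3
Divide both sides by 13: x = 3/13

x = 3/13


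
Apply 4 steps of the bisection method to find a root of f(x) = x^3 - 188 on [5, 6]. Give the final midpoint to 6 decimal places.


f(x) = x^3 - 188
f(5) = -63 < 0
f(6) = 28 > 0

Step 1: midpoint = (5.000000 + 6.000000)/2 = 5.500000
  f(5.500000) = -21.625000
  f(mid) < 0, so root is in [5.500000, 6.000000]

Step 2: midpoint = (5.500000 + 6.000000)/2 = 5.750000
  f(5.750000) = 2.109375
  f(mid) > 0, so root is in [5.500000, 5.750000]

Step 3: midpoint = (5.500000 + 5.750000)/2 = 5.625000
  f(5.625000) = -10.021484
  f(mid) < 0, so root is in [5.625000, 5.750000]

Step 4: midpoint = (5.625000 + 5.750000)/2 = 5.687500
  f(5.687500) = -4.022705
  f(mid) < 0, so root is in [5.687500, 5.750000]

midpoint = 5.687500


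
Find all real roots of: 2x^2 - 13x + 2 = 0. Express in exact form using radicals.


Using the quadratic formula: x = (-b ± sqrt(b^2 - 4ac)) / (2a)
Here a = 2, b = -13, c = 2
Discriminant = b^2 - 4ac = (-13)^2 - 4(2)(2) = 169 - 16 = 153
Since discriminant = 153 > 0, there are two real roots.
x = (13 ± 3*sqrt(17)) / 4
Numerically: x ≈ 6.3423 or x ≈ 0.1577

x = (13 + 3*sqrt(17)) / 4 or x = (13 - 3*sqrt(17)) / 4


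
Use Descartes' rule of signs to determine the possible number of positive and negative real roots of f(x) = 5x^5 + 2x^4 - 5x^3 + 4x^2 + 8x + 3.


Descartes' rule of signs:

For positive roots, count sign changes in f(x) = 5x^5 + 2x^4 - 5x^3 + 4x^2 + 8x + 3:
Signs of coefficients: +, +, -, +, +, +
Number of sign changes: 2
Possible positive real roots: 2, 0

For negative roots, examine f(-x) = -5x^5 + 2x^4 + 5x^3 + 4x^2 - 8x + 3:
Signs of coefficients: -, +, +, +, -, +
Number of sign changes: 3
Possible negative real roots: 3, 1

Positive roots: 2 or 0; Negative roots: 3 or 1


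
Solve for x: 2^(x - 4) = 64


Express both sides with the same base.
64 = 2^6
Since the bases match, equate exponents: x - 4 = 6
So x = 6 - (-4) = 10

x = 10


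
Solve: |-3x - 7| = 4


An absolute value equation |expr| = 4 gives two cases:
Case 1: -3x - 7 = 4
  -3x = 11, so x = -11/3
Case 2: -3x - 7 = -4
  -3x = 3, so x = -1

x = -11/3, x = -1


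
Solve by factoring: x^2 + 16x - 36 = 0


We need two numbers that multiply to -36 and add to 16.
Those numbers are 18 and -2 (since 18 * (-2) = -36 and 18 + (-2) = 16).
So x^2 + 16x - 36 = (x + 18)(x - 2) = 0
Setting each factor to zero: x = -18 or x = 2

x = -18, x = 2


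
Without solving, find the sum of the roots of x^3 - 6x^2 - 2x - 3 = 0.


By Vieta's formulas for x^3 + bx^2 + cx + d = 0:
  r1 + r2 + r3 = -b/a = 6
  r1*r2 + r1*r3 + r2*r3 = c/a = -2
  r1*r2*r3 = -d/a = 3


Sum = 6


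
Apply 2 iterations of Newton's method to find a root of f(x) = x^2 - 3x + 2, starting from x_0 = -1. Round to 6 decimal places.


Newton's method: x_(n+1) = x_n - f(x_n)/f'(x_n)
f(x) = x^2 - 3x + 2
f'(x) = 2x - 3

Iteration 1:
  f(-1.000000) = 6.000000
  f'(-1.000000) = -5.000000
  x_1 = -1.000000 - (6.000000)/(-5.000000) = 0.200000

Iteration 2:
  f(0.200000) = 1.440000
  f'(0.200000) = -2.600000
  x_2 = 0.200000 - (1.440000)/(-2.600000) = 0.753846

x_2 = 0.753846


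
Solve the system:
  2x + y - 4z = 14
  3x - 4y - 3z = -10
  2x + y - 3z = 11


Using Cramer's rule. Expand each determinant along the first row.
D  = 2*[(-4)*(-3) - (-3)*1] - 1*[3*(-3) - (-3)*2] + (-4)*[3*1 - (-4)*2]
  = 2*(15) - 1*(-3) + (-4)*(11) = -11
Dx = 14*[(-4)*(-3) - (-3)*1] - 1*[(-10)*(-3) - (-3)*11] + (-4)*[(-10)*1 - (-4)*11]
  = 14*(15) - 1*(63) + (-4)*(34) = 11
Dy = 2*[(-10)*(-3) - (-3)*11] - 14*[3*(-3) - (-3)*2] + (-4)*[3*11 - (-10)*2]
  = 2*(63) - 14*(-3) + (-4)*(53) = -44
Dz = 2*[(-4)*11 - (-10)*1] - 1*[3*11 - (-10)*2] + 14*[3*1 - (-4)*2]
  = 2*(-34) - 1*(53) + 14*(11) = 33
x = Dx/D = 11/-11 = -1, y = Dy/D = -44/-11 = 4, z = Dz/D = 33/-11 = -3
Check eq1: (2)(-1) + (1)(4) + (-4)(-3) = 14 = 14 ✓
Check eq2: (3)(-1) + (-4)(4) + (-3)(-3) = -10 = -10 ✓
Check eq3: (2)(-1) + (1)(4) + (-3)(-3) = 11 = 11 ✓

x = -1, y = 4, z = -3


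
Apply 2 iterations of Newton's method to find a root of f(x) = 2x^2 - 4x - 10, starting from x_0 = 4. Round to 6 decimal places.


Newton's method: x_(n+1) = x_n - f(x_n)/f'(x_n)
f(x) = 2x^2 - 4x - 10
f'(x) = 4x - 4

Iteration 1:
  f(4.000000) = 6.000000
  f'(4.000000) = 12.000000
  x_1 = 4.000000 - (6.000000)/(12.000000) = 3.500000

Iteration 2:
  f(3.500000) = 0.500000
  f'(3.500000) = 10.000000
  x_2 = 3.500000 - (0.500000)/(10.000000) = 3.450000

x_2 = 3.450000


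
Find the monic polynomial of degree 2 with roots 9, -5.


A monic polynomial with roots 9, -5 is:
p(x) = (x - 9)(x + 5)
After multiplying by (x - 9): x - 9
After multiplying by (x + 5): x^2 - 4x - 45

x^2 - 4x - 45


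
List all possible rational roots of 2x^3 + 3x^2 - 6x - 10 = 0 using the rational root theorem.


Rational root theorem: possible roots are ±p/q where:
  p divides the constant term (-10): p ∈ {1, 2, 5, 10}
  q divides the leading coefficient (2): q ∈ {1, 2}

All possible rational roots: -10, -5, -5/2, -2, -1, -1/2, 1/2, 1, 2, 5/2, 5, 10

-10, -5, -5/2, -2, -1, -1/2, 1/2, 1, 2, 5/2, 5, 10


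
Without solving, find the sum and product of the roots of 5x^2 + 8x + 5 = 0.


By Vieta's formulas for ax^2 + bx + c = 0:
  Sum of roots = -b/a
  Product of roots = c/a

Here a = 5, b = 8, c = 5
Sum = -(8)/5 = -8/5
Product = 5/5 = 1

Sum = -8/5, Product = 1


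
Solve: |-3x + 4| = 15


An absolute value equation |expr| = 15 gives two cases:
Case 1: -3x + 4 = 15
  -3x = 11, so x = -11/3
Case 2: -3x + 4 = -15
  -3x = -19, so x = 19/3

x = -11/3, x = 19/3


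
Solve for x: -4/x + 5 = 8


Subtract 5 from both sides: -4/x = 3
Multiply both sides by x: -4 = 3 * x
Divide by 3: x = -4/3

x = -4/3


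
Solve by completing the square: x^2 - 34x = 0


Start: x^2 - 34x + 0 = 0
Move constant: x^2 - 34x = 0
Half of -34 is -17, squared is 289
Add 289 to both sides: x^2 - 34x + 289 = 289
(x - 17)^2 = 289
x - 17 = ±17
x = 17 + 17 = 34 or x = 17 - 17 = 0

x = 0, x = 34


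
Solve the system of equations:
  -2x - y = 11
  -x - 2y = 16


Using Cramer's rule:
Determinant D = (-2)(-2) - (-1)(-1) = 4 - 1 = 3
Dx = (11)(-2) - (16)(-1) = -22 + 16 = -6
Dy = (-2)(16) - (-1)(11) = -32 + 11 = -21
x = Dx/D = -6/3 = -2
y = Dy/D = -21/3 = -7

x = -2, y = -7


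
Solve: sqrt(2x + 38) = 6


Square both sides: 2x + 38 = 6^2 = 36
2x = 36 - 38 = -2
x = -1
Check: sqrt(2*(-1) + 38) = sqrt(36) = 6 ✓

x = -1


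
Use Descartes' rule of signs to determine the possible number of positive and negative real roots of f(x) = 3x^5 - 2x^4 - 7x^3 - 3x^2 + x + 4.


Descartes' rule of signs:

For positive roots, count sign changes in f(x) = 3x^5 - 2x^4 - 7x^3 - 3x^2 + x + 4:
Signs of coefficients: +, -, -, -, +, +
Number of sign changes: 2
Possible positive real roots: 2, 0

For negative roots, examine f(-x) = -3x^5 - 2x^4 + 7x^3 - 3x^2 - x + 4:
Signs of coefficients: -, -, +, -, -, +
Number of sign changes: 3
Possible negative real roots: 3, 1

Positive roots: 2 or 0; Negative roots: 3 or 1


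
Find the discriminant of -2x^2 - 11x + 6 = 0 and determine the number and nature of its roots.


For ax^2 + bx + c = 0, discriminant D = b^2 - 4ac
Here a = -2, b = -11, c = 6
D = (-11)^2 - 4(-2)(6) = 121 + 48 = 169

D = 169 > 0 and is a perfect square (sqrt = 13)
The equation has 2 distinct real rational roots.

Discriminant = 169, 2 distinct real rational roots


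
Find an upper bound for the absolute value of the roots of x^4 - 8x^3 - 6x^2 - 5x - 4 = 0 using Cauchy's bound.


Cauchy's bound: all roots r satisfy |r| <= 1 + max(|a_i/a_n|) for i = 0,...,n-1
where a_n is the leading coefficient.

Coefficients: [1, -8, -6, -5, -4]
Leading coefficient a_n = 1
Ratios |a_i/a_n|: 8, 6, 5, 4
Maximum ratio: 8
Cauchy's bound: |r| <= 1 + 8 = 9

Upper bound = 9


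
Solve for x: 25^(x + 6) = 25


Express both sides with the same base.
25 = 25^1
Since the bases match, equate exponents: x + 6 = 1
So x = 1 - (6) = -5

x = -5


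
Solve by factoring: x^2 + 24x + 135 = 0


We need two numbers that multiply to 135 and add to 24.
Those numbers are 9 and 15 (since 9 * 15 = 135 and 9 + 15 = 24).
So x^2 + 24x + 135 = (x + 9)(x + 15) = 0
Setting each factor to zero: x = -9 or x = -15

x = -15, x = -9


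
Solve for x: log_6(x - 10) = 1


Convert to exponential form: x - 10 = 6^1 = 6
x = 6 + 10 = 16
Check: log_6(16 - 10) = log_6(6) = log_6(6) = 1 ✓

x = 16


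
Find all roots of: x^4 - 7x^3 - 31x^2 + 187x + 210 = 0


Let p(x) = x^4 - 7x^3 - 31x^2 + 187x + 210. By the rational root theorem (leading coefficient 1), any rational root is an integer divisor of 210: try ±1, ±2, ... in turn.
Test x = 1: value = 360 ≠ 0.
Test x = -1: value = 0 ✓, so (x + 1) is a factor.
Synthetic division by (x + 1): bring down 1; 1(-1) - 7 = -8; (-8)(-1) - 31 = -23; (-23)(-1) + 187 = 210; 210(-1) + 210 = 0 → quotient x^3 - 8x^2 - 23x + 210, remainder 0.
Continue with the quotient x^3 - 8x^2 - 23x + 210 (candidates must divide 210; re-test x = -1 first in case it repeats).
Test x = -1: value = 224 ≠ 0.
Test x = 2: value = 140 ≠ 0.
Test x = -2: value = 216 ≠ 0.
Test x = 3: value = 96 ≠ 0.
Test x = -3: value = 180 ≠ 0.
Test x = 5: value = 20 ≠ 0.
Test x = -5: value = 0 ✓, so (x + 5) is a factor.
Synthetic division by (x + 5): bring down 1; 1(-5) - 8 = -13; (-13)(-5) - 23 = 42; 42(-5) + 210 = 0 → quotient x^2 - 13x + 42, remainder 0.
Solve the quadratic x^2 - 13x + 42 = 0: discriminant = (-13)^2 - 4(1)(42) = 169 - 168 = 1.
sqrt(1) = 1, so x = (13 ± 1)/2: x = 7 or x = 6.
Collecting all roots found:

x = -5, x = -1, x = 6, x = 7


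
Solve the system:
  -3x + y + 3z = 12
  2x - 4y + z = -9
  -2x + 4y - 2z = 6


Using Cramer's rule. Expand each determinant along the first row.
D  = (-3)*[(-4)*(-2) - 1*4] - 1*[2*(-2) - 1*(-2)] + 3*[2*4 - (-4)*(-2)]
  = (-3)*(4) - 1*(-2) + 3*(0) = -10
Dx = 12*[(-4)*(-2) - 1*4] - 1*[(-9)*(-2) - 1*6] + 3*[(-9)*4 - (-4)*6]
  = 12*(4) - 1*(12) + 3*(-12) = 0
Dy = (-3)*[(-9)*(-2) - 1*6] - 12*[2*(-2) - 1*(-2)] + 3*[2*6 - (-9)*(-2)]
  = (-3)*(12) - 12*(-2) + 3*(-6) = -30
Dz = (-3)*[(-4)*6 - (-9)*4] - 1*[2*6 - (-9)*(-2)] + 12*[2*4 - (-4)*(-2)]
  = (-3)*(12) - 1*(-6) + 12*(0) = -30
x = Dx/D = 0/-10 = 0, y = Dy/D = -30/-10 = 3, z = Dz/D = -30/-10 = 3
Check eq1: (-3)(0) + (1)(3) + (3)(3) = 12 = 12 ✓
Check eq2: (2)(0) + (-4)(3) + (1)(3) = -9 = -9 ✓
Check eq3: (-2)(0) + (4)(3) + (-2)(3) = 6 = 6 ✓

x = 0, y = 3, z = 3


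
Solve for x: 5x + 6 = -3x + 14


Starting with: 5x + 6 = -3x + 14
Move all x terms to left: (5 + 3)x = 14 - 6
Simplify: 8x = 8
Divide both sides by 8: x = 1

x = 1


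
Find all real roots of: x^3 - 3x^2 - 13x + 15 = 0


Let p(x) = x^3 - 3x^2 - 13x + 15. By the rational root theorem (leading coefficient 1), any rational root is an integer divisor of 15: try ±1, ±2, ... in turn.
Test x = 1: value = 0 ✓, so (x - 1) is a factor.
Synthetic division by (x - 1): bring down 1; 1(1) - 3 = -2; (-2)(1) - 13 = -15; (-15)(1) + 15 = 0 → quotient x^2 - 2x - 15, remainder 0.
Solve the quadratic x^2 - 2x - 15 = 0: discriminant = (-2)^2 - 4(1)(-15) = 4 + 60 = 64.
sqrt(64) = 8, so x = (2 ± 8)/2: x = 5 or x = -3.

x = -3, x = 1, x = 5


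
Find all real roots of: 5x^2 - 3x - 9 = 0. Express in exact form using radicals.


Using the quadratic formula: x = (-b ± sqrt(b^2 - 4ac)) / (2a)
Here a = 5, b = -3, c = -9
Discriminant = b^2 - 4ac = (-3)^2 - 4(5)(-9) = 9 + 180 = 189
Since discriminant = 189 > 0, there are two real roots.
x = (3 ± 3*sqrt(21)) / 10
Numerically: x ≈ 1.6748 or x ≈ -1.0748

x = (3 + 3*sqrt(21)) / 10 or x = (3 - 3*sqrt(21)) / 10


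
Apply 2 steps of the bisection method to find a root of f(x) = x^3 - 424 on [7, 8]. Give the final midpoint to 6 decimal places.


f(x) = x^3 - 424
f(7) = -81 < 0
f(8) = 88 > 0

Step 1: midpoint = (7.000000 + 8.000000)/2 = 7.500000
  f(7.500000) = -2.125000
  f(mid) < 0, so root is in [7.500000, 8.000000]

Step 2: midpoint = (7.500000 + 8.000000)/2 = 7.750000
  f(7.750000) = 41.484375
  f(mid) > 0, so root is in [7.500000, 7.750000]

midpoint = 7.750000


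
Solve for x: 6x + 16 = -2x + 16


Starting with: 6x + 16 = -2x + 16
Move all x terms to left: (6 + 2)x = 16 - 16
Simplify: 8x = 0
Divide both sides by 8: x = 0

x = 0


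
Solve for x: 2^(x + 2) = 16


Express both sides with the same base.
16 = 2^4
Since the bases match, equate exponents: x + 2 = 4
So x = 4 - (2) = 2

x = 2


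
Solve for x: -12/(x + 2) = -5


Multiply both sides by (x + 2): -12 = -5(x + 2)
Distribute: -12 = -5x - 10
-5x = -12 + 10 = -2
x = 2/5

x = 2/5


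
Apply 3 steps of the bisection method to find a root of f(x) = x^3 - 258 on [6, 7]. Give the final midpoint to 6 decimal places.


f(x) = x^3 - 258
f(6) = -42 < 0
f(7) = 85 > 0

Step 1: midpoint = (6.000000 + 7.000000)/2 = 6.500000
  f(6.500000) = 16.625000
  f(mid) > 0, so root is in [6.000000, 6.500000]

Step 2: midpoint = (6.000000 + 6.500000)/2 = 6.250000
  f(6.250000) = -13.859375
  f(mid) < 0, so root is in [6.250000, 6.500000]

Step 3: midpoint = (6.250000 + 6.500000)/2 = 6.375000
  f(6.375000) = 1.083984
  f(mid) > 0, so root is in [6.250000, 6.375000]

midpoint = 6.375000


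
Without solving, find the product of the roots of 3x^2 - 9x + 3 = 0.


By Vieta's formulas for ax^2 + bx + c = 0:
  Sum of roots = -b/a
  Product of roots = c/a

Here a = 3, b = -9, c = 3
Sum = -(-9)/3 = 3
Product = 3/3 = 1

Product = 1


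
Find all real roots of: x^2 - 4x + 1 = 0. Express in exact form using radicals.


Using the quadratic formula: x = (-b ± sqrt(b^2 - 4ac)) / (2a)
Here a = 1, b = -4, c = 1
Discriminant = b^2 - 4ac = (-4)^2 - 4(1)(1) = 16 - 4 = 12
Since discriminant = 12 > 0, there are two real roots.
x = (4 ± 2*sqrt(3)) / 2
Simplifying: x = 2 ± sqrt(3)
Numerically: x ≈ 3.7321 or x ≈ 0.2679

x = 2 + sqrt(3) or x = 2 - sqrt(3)


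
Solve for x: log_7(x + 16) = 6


Convert to exponential form: x + 16 = 7^6 = 117649
x = 117649 - 16 = 117633
Check: log_7(117633 + 16) = log_7(117649) = log_7(117649) = 6 ✓

x = 117633


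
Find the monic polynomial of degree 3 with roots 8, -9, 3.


A monic polynomial with roots 8, -9, 3 is:
p(x) = (x - 8)(x + 9)(x - 3)
After multiplying by (x - 8): x - 8
After multiplying by (x + 9): x^2 + x - 72
After multiplying by (x - 3): x^3 - 2x^2 - 75x + 216

x^3 - 2x^2 - 75x + 216


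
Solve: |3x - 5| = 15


An absolute value equation |expr| = 15 gives two cases:
Case 1: 3x - 5 = 15
  3x = 20, so x = 20/3
Case 2: 3x - 5 = -15
  3x = -10, so x = -10/3

x = -10/3, x = 20/3


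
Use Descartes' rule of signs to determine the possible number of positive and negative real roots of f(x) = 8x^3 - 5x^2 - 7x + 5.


Descartes' rule of signs:

For positive roots, count sign changes in f(x) = 8x^3 - 5x^2 - 7x + 5:
Signs of coefficients: +, -, -, +
Number of sign changes: 2
Possible positive real roots: 2, 0

For negative roots, examine f(-x) = -8x^3 - 5x^2 + 7x + 5:
Signs of coefficients: -, -, +, +
Number of sign changes: 1
Possible negative real roots: 1

Positive roots: 2 or 0; Negative roots: 1


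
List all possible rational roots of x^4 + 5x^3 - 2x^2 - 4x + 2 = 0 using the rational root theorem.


Rational root theorem: possible roots are ±p/q where:
  p divides the constant term (2): p ∈ {1, 2}
  q divides the leading coefficient (1): q ∈ {1}

All possible rational roots: -2, -1, 1, 2

-2, -1, 1, 2


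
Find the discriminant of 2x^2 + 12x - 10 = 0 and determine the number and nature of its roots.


For ax^2 + bx + c = 0, discriminant D = b^2 - 4ac
Here a = 2, b = 12, c = -10
D = (12)^2 - 4(2)(-10) = 144 + 80 = 224

D = 224 > 0 but not a perfect square
The equation has 2 distinct real irrational roots.

Discriminant = 224, 2 distinct real irrational roots


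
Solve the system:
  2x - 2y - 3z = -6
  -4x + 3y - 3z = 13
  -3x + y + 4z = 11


Using Cramer's rule. Expand each determinant along the first row.
D  = 2*[3*4 - (-3)*1] - (-2)*[(-4)*4 - (-3)*(-3)] + (-3)*[(-4)*1 - 3*(-3)]
  = 2*(15) - (-2)*(-25) + (-3)*(5) = -35
Dx = (-6)*[3*4 - (-3)*1] - (-2)*[13*4 - (-3)*11] + (-3)*[13*1 - 3*11]
  = (-6)*(15) - (-2)*(85) + (-3)*(-20) = 140
Dy = 2*[13*4 - (-3)*11] - (-6)*[(-4)*4 - (-3)*(-3)] + (-3)*[(-4)*11 - 13*(-3)]
  = 2*(85) - (-6)*(-25) + (-3)*(-5) = 35
Dz = 2*[3*11 - 13*1] - (-2)*[(-4)*11 - 13*(-3)] + (-6)*[(-4)*1 - 3*(-3)]
  = 2*(20) - (-2)*(-5) + (-6)*(5) = 0
x = Dx/D = 140/-35 = -4, y = Dy/D = 35/-35 = -1, z = Dz/D = 0/-35 = 0
Check eq1: (2)(-4) + (-2)(-1) + (-3)(0) = -6 = -6 ✓
Check eq2: (-4)(-4) + (3)(-1) + (-3)(0) = 13 = 13 ✓
Check eq3: (-3)(-4) + (1)(-1) + (4)(0) = 11 = 11 ✓

x = -4, y = -1, z = 0


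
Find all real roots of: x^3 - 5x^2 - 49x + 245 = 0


Let p(x) = x^3 - 5x^2 - 49x + 245. By the rational root theorem (leading coefficient 1), any rational root is an integer divisor of 245: try ±1, ±2, ... in turn.
Test x = 1: value = 192 ≠ 0.
Test x = -1: value = 288 ≠ 0.
Test x = 5: value = 0 ✓, so (x - 5) is a factor.
Synthetic division by (x - 5): bring down 1; 1(5) - 5 = 0; 0(5) - 49 = -49; (-49)(5) + 245 = 0 → quotient x^2 - 49, remainder 0.
Solve the quadratic x^2 - 49 = 0: discriminant = 0^2 - 4(1)(-49) = 0 + 196 = 196.
sqrt(196) = 14, so x = (0 ± 14)/2: x = 7 or x = -7.

x = -7, x = 5, x = 7


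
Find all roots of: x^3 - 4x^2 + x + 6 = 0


Let p(x) = x^3 - 4x^2 + x + 6. By the rational root theorem (leading coefficient 1), any rational root is an integer divisor of 6: try ±1, ±2, ... in turn.
Test x = 1: value = 4 ≠ 0.
Test x = -1: value = 0 ✓, so (x + 1) is a factor.
Synthetic division by (x + 1): bring down 1; 1(-1) - 4 = -5; (-5)(-1) + 1 = 6; 6(-1) + 6 = 0 → quotient x^2 - 5x + 6, remainder 0.
Solve the quadratic x^2 - 5x + 6 = 0: discriminant = (-5)^2 - 4(1)(6) = 25 - 24 = 1.
sqrt(1) = 1, so x = (5 ± 1)/2: x = 3 or x = 2.
Collecting all roots found:

x = -1, x = 2, x = 3


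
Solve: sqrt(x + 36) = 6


Square both sides: x + 36 = 6^2 = 36
x = 36 - 36 = 0
x = 0
Check: sqrt(1*0 + 36) = sqrt(36) = 6 ✓

x = 0


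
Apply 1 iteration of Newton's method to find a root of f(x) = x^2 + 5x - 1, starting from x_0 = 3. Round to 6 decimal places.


Newton's method: x_(n+1) = x_n - f(x_n)/f'(x_n)
f(x) = x^2 + 5x - 1
f'(x) = 2x + 5

Iteration 1:
  f(3.000000) = 23.000000
  f'(3.000000) = 11.000000
  x_1 = 3.000000 - (23.000000)/(11.000000) = 0.909091

x_1 = 0.909091


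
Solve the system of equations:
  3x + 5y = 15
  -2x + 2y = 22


Using Cramer's rule:
Determinant D = (3)(2) - (-2)(5) = 6 + 10 = 16
Dx = (15)(2) - (22)(5) = 30 - 110 = -80
Dy = (3)(22) - (-2)(15) = 66 + 30 = 96
x = Dx/D = -80/16 = -5
y = Dy/D = 96/16 = 6

x = -5, y = 6


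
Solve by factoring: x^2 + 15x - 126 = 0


We need two numbers that multiply to -126 and add to 15.
Those numbers are -6 and 21 (since (-6) * 21 = -126 and (-6) + 21 = 15).
So x^2 + 15x - 126 = (x - 6)(x + 21) = 0
Setting each factor to zero: x = 6 or x = -21

x = -21, x = 6


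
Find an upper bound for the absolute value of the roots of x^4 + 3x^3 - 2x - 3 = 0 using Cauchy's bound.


Cauchy's bound: all roots r satisfy |r| <= 1 + max(|a_i/a_n|) for i = 0,...,n-1
where a_n is the leading coefficient.

Coefficients: [1, 3, 0, -2, -3]
Leading coefficient a_n = 1
Ratios |a_i/a_n|: 3, 0, 2, 3
Maximum ratio: 3
Cauchy's bound: |r| <= 1 + 3 = 4

Upper bound = 4


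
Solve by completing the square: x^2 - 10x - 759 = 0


Start: x^2 - 10x - 759 = 0
Move constant: x^2 - 10x = 759
Half of -10 is -5, squared is 25
Add 25 to both sides: x^2 - 10x + 25 = 784
(x - 5)^2 = 784
x - 5 = ±28
x = 5 + 28 = 33 or x = 5 - 28 = -23

x = -23, x = 33


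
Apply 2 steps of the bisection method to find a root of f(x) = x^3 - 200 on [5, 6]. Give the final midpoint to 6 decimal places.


f(x) = x^3 - 200
f(5) = -75 < 0
f(6) = 16 > 0

Step 1: midpoint = (5.000000 + 6.000000)/2 = 5.500000
  f(5.500000) = -33.625000
  f(mid) < 0, so root is in [5.500000, 6.000000]

Step 2: midpoint = (5.500000 + 6.000000)/2 = 5.750000
  f(5.750000) = -9.890625
  f(mid) < 0, so root is in [5.750000, 6.000000]

midpoint = 5.750000


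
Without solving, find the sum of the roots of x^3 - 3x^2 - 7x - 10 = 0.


By Vieta's formulas for x^3 + bx^2 + cx + d = 0:
  r1 + r2 + r3 = -b/a = 3
  r1*r2 + r1*r3 + r2*r3 = c/a = -7
  r1*r2*r3 = -d/a = 10


Sum = 3


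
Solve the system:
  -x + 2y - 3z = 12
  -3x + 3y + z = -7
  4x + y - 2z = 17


Using Cramer's rule. Expand each determinant along the first row.
D  = (-1)*[3*(-2) - 1*1] - 2*[(-3)*(-2) - 1*4] + (-3)*[(-3)*1 - 3*4]
  = (-1)*(-7) - 2*(2) + (-3)*(-15) = 48
Dx = 12*[3*(-2) - 1*1] - 2*[(-7)*(-2) - 1*17] + (-3)*[(-7)*1 - 3*17]
  = 12*(-7) - 2*(-3) + (-3)*(-58) = 96
Dy = (-1)*[(-7)*(-2) - 1*17] - 12*[(-3)*(-2) - 1*4] + (-3)*[(-3)*17 - (-7)*4]
  = (-1)*(-3) - 12*(2) + (-3)*(-23) = 48
Dz = (-1)*[3*17 - (-7)*1] - 2*[(-3)*17 - (-7)*4] + 12*[(-3)*1 - 3*4]
  = (-1)*(58) - 2*(-23) + 12*(-15) = -192
x = Dx/D = 96/48 = 2, y = Dy/D = 48/48 = 1, z = Dz/D = -192/48 = -4
Check eq1: (-1)(2) + (2)(1) + (-3)(-4) = 12 = 12 ✓
Check eq2: (-3)(2) + (3)(1) + (1)(-4) = -7 = -7 ✓
Check eq3: (4)(2) + (1)(1) + (-2)(-4) = 17 = 17 ✓

x = 2, y = 1, z = -4


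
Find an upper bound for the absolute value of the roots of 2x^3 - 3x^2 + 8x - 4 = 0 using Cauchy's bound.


Cauchy's bound: all roots r satisfy |r| <= 1 + max(|a_i/a_n|) for i = 0,...,n-1
where a_n is the leading coefficient.

Coefficients: [2, -3, 8, -4]
Leading coefficient a_n = 2
Ratios |a_i/a_n|: 3/2, 4, 2
Maximum ratio: 4
Cauchy's bound: |r| <= 1 + 4 = 5

Upper bound = 5


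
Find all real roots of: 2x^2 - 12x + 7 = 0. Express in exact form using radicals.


Using the quadratic formula: x = (-b ± sqrt(b^2 - 4ac)) / (2a)
Here a = 2, b = -12, c = 7
Discriminant = b^2 - 4ac = (-12)^2 - 4(2)(7) = 144 - 56 = 88
Since discriminant = 88 > 0, there are two real roots.
x = (12 ± 2*sqrt(22)) / 4
Simplifying: x = (6 ± sqrt(22)) / 2
Numerically: x ≈ 5.3452 or x ≈ 0.6548

x = (6 + sqrt(22)) / 2 or x = (6 - sqrt(22)) / 2


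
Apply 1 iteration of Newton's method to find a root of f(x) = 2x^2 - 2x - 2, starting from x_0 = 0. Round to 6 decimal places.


Newton's method: x_(n+1) = x_n - f(x_n)/f'(x_n)
f(x) = 2x^2 - 2x - 2
f'(x) = 4x - 2

Iteration 1:
  f(0.000000) = -2.000000
  f'(0.000000) = -2.000000
  x_1 = 0.000000 - (-2.000000)/(-2.000000) = -1.000000

x_1 = -1.000000


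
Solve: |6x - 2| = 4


An absolute value equation |expr| = 4 gives two cases:
Case 1: 6x - 2 = 4
  6x = 6, so x = 1
Case 2: 6x - 2 = -4
  6x = -2, so x = -1/3

x = -1/3, x = 1


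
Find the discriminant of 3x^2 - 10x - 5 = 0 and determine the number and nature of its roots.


For ax^2 + bx + c = 0, discriminant D = b^2 - 4ac
Here a = 3, b = -10, c = -5
D = (-10)^2 - 4(3)(-5) = 100 + 60 = 160

D = 160 > 0 but not a perfect square
The equation has 2 distinct real irrational roots.

Discriminant = 160, 2 distinct real irrational roots


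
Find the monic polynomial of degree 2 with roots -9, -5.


A monic polynomial with roots -9, -5 is:
p(x) = (x + 9)(x + 5)
After multiplying by (x + 9): x + 9
After multiplying by (x + 5): x^2 + 14x + 45

x^2 + 14x + 45


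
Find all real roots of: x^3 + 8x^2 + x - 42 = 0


Let p(x) = x^3 + 8x^2 + x - 42. By the rational root theorem (leading coefficient 1), any rational root is an integer divisor of 42: try ±1, ±2, ... in turn.
Test x = 1: value = -32 ≠ 0.
Test x = -1: value = -36 ≠ 0.
Test x = 2: value = 0 ✓, so (x - 2) is a factor.
Synthetic division by (x - 2): bring down 1; 1(2) + 8 = 10; 10(2) + 1 = 21; 21(2) - 42 = 0 → quotient x^2 + 10x + 21, remainder 0.
Solve the quadratic x^2 + 10x + 21 = 0: discriminant = 10^2 - 4(1)(21) = 100 - 84 = 16.
sqrt(16) = 4, so x = (-10 ± 4)/2: x = -3 or x = -7.

x = -7, x = -3, x = 2


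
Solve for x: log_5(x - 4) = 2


Convert to exponential form: x - 4 = 5^2 = 25
x = 25 + 4 = 29
Check: log_5(29 - 4) = log_5(25) = log_5(25) = 2 ✓

x = 29


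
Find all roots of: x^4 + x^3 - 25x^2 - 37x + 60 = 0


Let p(x) = x^4 + x^3 - 25x^2 - 37x + 60. By the rational root theorem (leading coefficient 1), any rational root is an integer divisor of 60: try ±1, ±2, ... in turn.
Test x = 1: value = 0 ✓, so (x - 1) is a factor.
Synthetic division by (x - 1): bring down 1; 1(1) + 1 = 2; 2(1) - 25 = -23; (-23)(1) - 37 = -60; (-60)(1) + 60 = 0 → quotient x^3 + 2x^2 - 23x - 60, remainder 0.
Continue with the quotient x^3 + 2x^2 - 23x - 60 (candidates must divide 60; re-test x = 1 first in case it repeats).
Test x = 1: value = -80 ≠ 0.
Test x = -1: value = -36 ≠ 0.
Test x = 2: value = -90 ≠ 0.
Test x = -2: value = -14 ≠ 0.
Test x = 3: value = -84 ≠ 0.
Test x = -3: value = 0 ✓, so (x + 3) is a factor.
Synthetic division by (x + 3): bring down 1; 1(-3) + 2 = -1; (-1)(-3) - 23 = -20; (-20)(-3) - 60 = 0 → quotient x^2 - x - 20, remainder 0.
Solve the quadratic x^2 - x - 20 = 0: discriminant = (-1)^2 - 4(1)(-20) = 1 + 80 = 81.
sqrt(81) = 9, so x = (1 ± 9)/2: x = 5 or x = -4.
Collecting all roots found:

x = -4, x = -3, x = 1, x = 5


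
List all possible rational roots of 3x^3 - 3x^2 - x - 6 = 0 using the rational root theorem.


Rational root theorem: possible roots are ±p/q where:
  p divides the constant term (-6): p ∈ {1, 2, 3, 6}
  q divides the leading coefficient (3): q ∈ {1, 3}

All possible rational roots: -6, -3, -2, -1, -2/3, -1/3, 1/3, 2/3, 1, 2, 3, 6

-6, -3, -2, -1, -2/3, -1/3, 1/3, 2/3, 1, 2, 3, 6


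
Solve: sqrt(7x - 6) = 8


Square both sides: 7x - 6 = 8^2 = 64
7x = 64 + 6 = 70
x = 10
Check: sqrt(7*10 - 6) = sqrt(64) = 8 ✓

x = 10


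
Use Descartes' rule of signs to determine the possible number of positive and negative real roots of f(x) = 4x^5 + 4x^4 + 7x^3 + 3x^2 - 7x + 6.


Descartes' rule of signs:

For positive roots, count sign changes in f(x) = 4x^5 + 4x^4 + 7x^3 + 3x^2 - 7x + 6:
Signs of coefficients: +, +, +, +, -, +
Number of sign changes: 2
Possible positive real roots: 2, 0

For negative roots, examine f(-x) = -4x^5 + 4x^4 - 7x^3 + 3x^2 + 7x + 6:
Signs of coefficients: -, +, -, +, +, +
Number of sign changes: 3
Possible negative real roots: 3, 1

Positive roots: 2 or 0; Negative roots: 3 or 1


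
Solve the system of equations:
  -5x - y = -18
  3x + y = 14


Using Cramer's rule:
Determinant D = (-5)(1) - (3)(-1) = -5 + 3 = -2
Dx = (-18)(1) - (14)(-1) = -18 + 14 = -4
Dy = (-5)(14) - (3)(-18) = -70 + 54 = -16
x = Dx/D = -4/-2 = 2
y = Dy/D = -16/-2 = 8

x = 2, y = 8


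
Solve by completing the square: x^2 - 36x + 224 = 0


Start: x^2 - 36x + 224 = 0
Move constant: x^2 - 36x = -224
Half of -36 is -18, squared is 324
Add 324 to both sides: x^2 - 36x + 324 = 100
(x - 18)^2 = 100
x - 18 = ±10
x = 18 + 10 = 28 or x = 18 - 10 = 8

x = 8, x = 28
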